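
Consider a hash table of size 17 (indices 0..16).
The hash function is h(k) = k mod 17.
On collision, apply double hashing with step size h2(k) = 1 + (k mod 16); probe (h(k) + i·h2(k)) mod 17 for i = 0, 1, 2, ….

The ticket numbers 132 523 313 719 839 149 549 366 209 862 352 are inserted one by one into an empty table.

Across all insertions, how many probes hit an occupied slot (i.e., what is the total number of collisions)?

10

132 hashes to 13; slot 13 is free => place at 13.
523 hashes to 13, h2=12; 13 taken => place at 8.
313 hashes to 7; slot 7 is free => place at 7.
719 hashes to 5; slot 5 is free => place at 5.
839 hashes to 6; slot 6 is free => place at 6.
149 hashes to 13, h2=6; 13 taken => place at 2.
549 hashes to 5, h2=6; 5 taken => place at 11.
366 hashes to 9; slot 9 is free => place at 9.
209 hashes to 5, h2=2; 5,7,9,11,13 taken => place at 15.
862 hashes to 12; slot 12 is free => place at 12.
352 hashes to 12, h2=1; 12,13 taken => place at 14.
Table: [_, _, 149, _, _, 719, 839, 313, 523, 366, _, 549, 862, 132, 352, 209, _]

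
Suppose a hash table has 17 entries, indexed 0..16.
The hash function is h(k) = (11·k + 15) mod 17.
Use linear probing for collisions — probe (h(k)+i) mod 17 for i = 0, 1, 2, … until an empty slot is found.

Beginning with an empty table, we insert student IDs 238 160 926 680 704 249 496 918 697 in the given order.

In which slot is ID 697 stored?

3

Insert 238: h=15, slot 15 empty => index 15.
Insert 160: h=7, slot 7 empty => index 7.
Insert 926: h=1, slot 1 empty => index 1.
Insert 680: h=15, slot 15 occupied => index 16.
Insert 704: h=7, slot 7 occupied => index 8.
Insert 249: h=0, slot 0 empty => index 0.
Insert 496: h=14, slot 14 empty => index 14.
Insert 918: h=15, slots 15,16,0,1 occupied => index 2.
Insert 697: h=15, slots 15,16,0,1,2 occupied => index 3.
Table: [249, 926, 918, 697, ∅, ∅, ∅, 160, 704, ∅, ∅, ∅, ∅, ∅, 496, 238, 680]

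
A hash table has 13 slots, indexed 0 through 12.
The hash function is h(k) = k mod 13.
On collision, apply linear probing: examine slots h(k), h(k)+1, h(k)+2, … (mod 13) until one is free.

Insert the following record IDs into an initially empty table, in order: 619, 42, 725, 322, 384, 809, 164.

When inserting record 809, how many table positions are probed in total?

2

619 hashes to 8; slot 8 is free -> place at 8.
42 hashes to 3; slot 3 is free -> place at 3.
725 hashes to 10; slot 10 is free -> place at 10.
322 hashes to 10; 10 taken -> place at 11.
384 hashes to 7; slot 7 is free -> place at 7.
809 hashes to 3; 3 taken -> place at 4.
164 hashes to 8; 8 taken -> place at 9.
Table: [_, _, _, 42, 809, _, _, 384, 619, 164, 725, 322, _]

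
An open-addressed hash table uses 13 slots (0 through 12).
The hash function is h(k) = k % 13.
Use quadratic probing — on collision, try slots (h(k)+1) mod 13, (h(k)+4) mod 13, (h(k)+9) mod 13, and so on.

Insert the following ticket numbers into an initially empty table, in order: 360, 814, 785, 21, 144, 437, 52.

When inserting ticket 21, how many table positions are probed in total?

360: h=9 => slot 9
814: h=8 => slot 8
785: h=5 => slot 5
21: h=8, probe 8,9,12 => slot 12
144: h=1 => slot 1
437: h=8, probe 8,9,12,4 => slot 4
52: h=0 => slot 0
Table: [52, 144, -, -, 437, 785, -, -, 814, 360, -, -, 21]

3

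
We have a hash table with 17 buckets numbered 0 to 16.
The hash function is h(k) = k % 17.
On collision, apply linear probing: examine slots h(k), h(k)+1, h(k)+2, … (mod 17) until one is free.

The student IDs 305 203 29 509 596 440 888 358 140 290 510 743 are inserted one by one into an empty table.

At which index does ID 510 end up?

7

Insert 305: h=16, slot 16 empty => index 16.
Insert 203: h=16, slot 16 occupied => index 0.
Insert 29: h=12, slot 12 empty => index 12.
Insert 509: h=16, slots 16,0 occupied => index 1.
Insert 596: h=1, slot 1 occupied => index 2.
Insert 440: h=15, slot 15 empty => index 15.
Insert 888: h=4, slot 4 empty => index 4.
Insert 358: h=1, slots 1,2 occupied => index 3.
Insert 140: h=4, slot 4 occupied => index 5.
Insert 290: h=1, slots 1,2,3,4,5 occupied => index 6.
Insert 510: h=0, slots 0,1,2,3,4,5,6 occupied => index 7.
Insert 743: h=12, slot 12 occupied => index 13.
Table: [203, 509, 596, 358, 888, 140, 290, 510, -, -, -, -, 29, 743, -, 440, 305]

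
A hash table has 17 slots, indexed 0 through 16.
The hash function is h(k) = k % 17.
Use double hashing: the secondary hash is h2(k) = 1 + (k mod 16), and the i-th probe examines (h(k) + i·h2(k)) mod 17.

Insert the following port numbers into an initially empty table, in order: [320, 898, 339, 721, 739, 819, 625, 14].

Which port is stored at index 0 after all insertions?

Insert 320: h=14, slot 14 empty -> index 14.
Insert 898: h=14, h2=3, slot 14 occupied -> index 0.
Insert 339: h=16, slot 16 empty -> index 16.
Insert 721: h=7, slot 7 empty -> index 7.
Insert 739: h=8, slot 8 empty -> index 8.
Insert 819: h=3, slot 3 empty -> index 3.
Insert 625: h=13, slot 13 empty -> index 13.
Insert 14: h=14, h2=15, slot 14 occupied -> index 12.
Table: [898, ∅, ∅, 819, ∅, ∅, ∅, 721, 739, ∅, ∅, ∅, 14, 625, 320, ∅, 339]

898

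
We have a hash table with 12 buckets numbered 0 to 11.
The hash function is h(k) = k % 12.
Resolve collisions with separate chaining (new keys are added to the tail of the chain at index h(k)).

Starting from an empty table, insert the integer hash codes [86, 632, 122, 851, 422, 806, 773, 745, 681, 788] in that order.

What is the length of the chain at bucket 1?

1

86 -> bucket 2
632 -> bucket 8
122 -> bucket 2 (collision)
851 -> bucket 11
422 -> bucket 2 (collision)
806 -> bucket 2 (collision)
773 -> bucket 5
745 -> bucket 1
681 -> bucket 9
788 -> bucket 8 (collision)
Final buckets:
0: ∅
1: 745
2: 86 -> 122 -> 422 -> 806
3: ∅
4: ∅
5: 773
6: ∅
7: ∅
8: 632 -> 788
9: 681
10: ∅
11: 851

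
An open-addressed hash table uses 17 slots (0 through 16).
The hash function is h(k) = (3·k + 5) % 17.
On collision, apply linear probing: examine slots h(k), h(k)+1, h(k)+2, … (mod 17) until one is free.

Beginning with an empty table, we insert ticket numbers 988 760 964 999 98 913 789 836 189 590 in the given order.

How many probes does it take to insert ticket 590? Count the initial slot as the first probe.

988 hashes to 11; slot 11 is free => place at 11.
760 hashes to 7; slot 7 is free => place at 7.
964 hashes to 7; 7 taken => place at 8.
999 hashes to 10; slot 10 is free => place at 10.
98 hashes to 10; 10,11 taken => place at 12.
913 hashes to 7; 7,8 taken => place at 9.
789 hashes to 9; 9,10,11,12 taken => place at 13.
836 hashes to 14; slot 14 is free => place at 14.
189 hashes to 11; 11,12,13,14 taken => place at 15.
590 hashes to 7; 7,8,9,10,11,12,13,14,15 taken => place at 16.
Table: [—, —, —, —, —, —, —, 760, 964, 913, 999, 988, 98, 789, 836, 189, 590]

10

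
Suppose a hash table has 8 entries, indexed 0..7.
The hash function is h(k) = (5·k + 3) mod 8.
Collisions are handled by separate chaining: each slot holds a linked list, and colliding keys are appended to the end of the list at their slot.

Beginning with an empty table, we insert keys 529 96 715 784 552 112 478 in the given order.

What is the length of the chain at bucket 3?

529 → bucket 0
96 → bucket 3
715 → bucket 2
784 → bucket 3 (collision)
552 → bucket 3 (collision)
112 → bucket 3 (collision)
478 → bucket 1
Final buckets:
0: 529
1: 478
2: 715
3: 96 -> 784 -> 552 -> 112
4: .
5: .
6: .
7: .

4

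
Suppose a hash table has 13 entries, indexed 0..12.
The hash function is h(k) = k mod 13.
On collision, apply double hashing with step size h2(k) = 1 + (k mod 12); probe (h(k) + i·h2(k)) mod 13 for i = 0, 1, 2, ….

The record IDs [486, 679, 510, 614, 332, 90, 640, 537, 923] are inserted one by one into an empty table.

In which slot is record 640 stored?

8

486 hashes to 5; slot 5 is free => place at 5.
679 hashes to 3; slot 3 is free => place at 3.
510 hashes to 3, h2=7; 3 taken => place at 10.
614 hashes to 3, h2=3; 3 taken => place at 6.
332 hashes to 7; slot 7 is free => place at 7.
90 hashes to 12; slot 12 is free => place at 12.
640 hashes to 3, h2=5; 3 taken => place at 8.
537 hashes to 4; slot 4 is free => place at 4.
923 hashes to 0; slot 0 is free => place at 0.
Table: [923, _, _, 679, 537, 486, 614, 332, 640, _, 510, _, 90]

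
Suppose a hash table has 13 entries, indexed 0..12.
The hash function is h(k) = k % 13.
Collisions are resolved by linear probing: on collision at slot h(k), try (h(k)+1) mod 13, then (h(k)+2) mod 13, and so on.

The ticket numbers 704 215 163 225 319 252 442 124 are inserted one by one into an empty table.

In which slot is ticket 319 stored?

9

704: h=2 -> slot 2
215: h=7 -> slot 7
163: h=7, probe 7,8 -> slot 8
225: h=4 -> slot 4
319: h=7, probe 7,8,9 -> slot 9
252: h=5 -> slot 5
442: h=0 -> slot 0
124: h=7, probe 7,8,9,10 -> slot 10
Table: [442, -, 704, -, 225, 252, -, 215, 163, 319, 124, -, -]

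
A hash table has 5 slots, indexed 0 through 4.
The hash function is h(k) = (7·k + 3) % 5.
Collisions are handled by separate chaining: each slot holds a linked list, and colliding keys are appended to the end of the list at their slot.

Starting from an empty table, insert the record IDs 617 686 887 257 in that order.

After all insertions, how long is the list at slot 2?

3

Insert 617: h=2, bucket 2 empty -> new chain.
Insert 686: h=0, bucket 0 empty -> new chain.
Insert 887: h=2, bucket 2 nonempty -> append to chain.
Insert 257: h=2, bucket 2 nonempty -> append to chain.
Final buckets:
0: 686
1: .
2: 617 -> 887 -> 257
3: .
4: .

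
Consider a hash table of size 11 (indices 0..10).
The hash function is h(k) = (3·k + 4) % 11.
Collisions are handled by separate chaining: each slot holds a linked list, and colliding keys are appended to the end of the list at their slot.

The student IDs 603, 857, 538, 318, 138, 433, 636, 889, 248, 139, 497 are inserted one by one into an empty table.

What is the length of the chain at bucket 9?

Insert 603: h=9, bucket 9 empty → new chain.
Insert 857: h=1, bucket 1 empty → new chain.
Insert 538: h=1, bucket 1 nonempty → append to chain.
Insert 318: h=1, bucket 1 nonempty → append to chain.
Insert 138: h=0, bucket 0 empty → new chain.
Insert 433: h=5, bucket 5 empty → new chain.
Insert 636: h=9, bucket 9 nonempty → append to chain.
Insert 889: h=9, bucket 9 nonempty → append to chain.
Insert 248: h=0, bucket 0 nonempty → append to chain.
Insert 139: h=3, bucket 3 empty → new chain.
Insert 497: h=10, bucket 10 empty → new chain.
Final buckets:
0: 138 -> 248
1: 857 -> 538 -> 318
2: —
3: 139
4: —
5: 433
6: —
7: —
8: —
9: 603 -> 636 -> 889
10: 497

3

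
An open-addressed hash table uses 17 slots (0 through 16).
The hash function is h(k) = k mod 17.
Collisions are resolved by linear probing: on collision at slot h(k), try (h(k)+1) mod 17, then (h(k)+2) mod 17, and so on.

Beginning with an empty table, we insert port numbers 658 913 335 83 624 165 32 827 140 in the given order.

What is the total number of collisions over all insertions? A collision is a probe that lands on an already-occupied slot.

658 hashes to 12; slot 12 is free → place at 12.
913 hashes to 12; 12 taken → place at 13.
335 hashes to 12; 12,13 taken → place at 14.
83 hashes to 15; slot 15 is free → place at 15.
624 hashes to 12; 12,13,14,15 taken → place at 16.
165 hashes to 12; 12,13,14,15,16 taken → place at 0.
32 hashes to 15; 15,16,0 taken → place at 1.
827 hashes to 11; slot 11 is free → place at 11.
140 hashes to 4; slot 4 is free → place at 4.
Table: [165, 32, —, —, 140, —, —, —, —, —, —, 827, 658, 913, 335, 83, 624]

15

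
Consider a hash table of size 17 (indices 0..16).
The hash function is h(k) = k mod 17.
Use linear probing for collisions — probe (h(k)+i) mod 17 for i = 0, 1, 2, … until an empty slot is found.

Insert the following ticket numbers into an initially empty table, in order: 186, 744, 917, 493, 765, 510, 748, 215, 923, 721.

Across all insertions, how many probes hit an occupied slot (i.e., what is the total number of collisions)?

11

186 hashes to 16; slot 16 is free -> place at 16.
744 hashes to 13; slot 13 is free -> place at 13.
917 hashes to 16; 16 taken -> place at 0.
493 hashes to 0; 0 taken -> place at 1.
765 hashes to 0; 0,1 taken -> place at 2.
510 hashes to 0; 0,1,2 taken -> place at 3.
748 hashes to 0; 0,1,2,3 taken -> place at 4.
215 hashes to 11; slot 11 is free -> place at 11.
923 hashes to 5; slot 5 is free -> place at 5.
721 hashes to 7; slot 7 is free -> place at 7.
Table: [917, 493, 765, 510, 748, 923, —, 721, —, —, —, 215, —, 744, —, —, 186]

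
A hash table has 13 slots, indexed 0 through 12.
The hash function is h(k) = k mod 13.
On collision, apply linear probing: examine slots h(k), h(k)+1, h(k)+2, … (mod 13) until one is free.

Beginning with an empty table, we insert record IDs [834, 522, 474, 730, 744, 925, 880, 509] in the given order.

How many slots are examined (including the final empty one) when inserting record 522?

2

834: h=2 → slot 2
522: h=2, probe 2,3 → slot 3
474: h=6 → slot 6
730: h=2, probe 2,3,4 → slot 4
744: h=3, probe 3,4,5 → slot 5
925: h=2, probe 2,3,4,5,6,7 → slot 7
880: h=9 → slot 9
509: h=2, probe 2,3,4,5,6,7,8 → slot 8
Table: [—, —, 834, 522, 730, 744, 474, 925, 509, 880, —, —, —]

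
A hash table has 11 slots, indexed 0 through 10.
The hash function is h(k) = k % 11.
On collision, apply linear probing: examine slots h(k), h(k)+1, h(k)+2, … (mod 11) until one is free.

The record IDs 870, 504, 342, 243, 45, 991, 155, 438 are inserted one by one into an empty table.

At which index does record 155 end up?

6

870 hashes to 1; slot 1 is free → place at 1.
504 hashes to 9; slot 9 is free → place at 9.
342 hashes to 1; 1 taken → place at 2.
243 hashes to 1; 1,2 taken → place at 3.
45 hashes to 1; 1,2,3 taken → place at 4.
991 hashes to 1; 1,2,3,4 taken → place at 5.
155 hashes to 1; 1,2,3,4,5 taken → place at 6.
438 hashes to 9; 9 taken → place at 10.
Table: [-, 870, 342, 243, 45, 991, 155, -, -, 504, 438]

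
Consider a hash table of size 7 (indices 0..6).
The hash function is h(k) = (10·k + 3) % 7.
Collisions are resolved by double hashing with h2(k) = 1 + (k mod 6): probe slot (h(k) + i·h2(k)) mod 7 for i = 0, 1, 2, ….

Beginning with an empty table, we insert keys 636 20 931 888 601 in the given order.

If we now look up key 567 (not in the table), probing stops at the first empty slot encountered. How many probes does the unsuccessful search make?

3

Insert 636: h=0, slot 0 empty → index 0.
Insert 20: h=0, h2=3, slot 0 occupied → index 3.
Insert 931: h=3, h2=2, slot 3 occupied → index 5.
Insert 888: h=0, h2=1, slot 0 occupied → index 1.
Insert 601: h=0, h2=2, slot 0 occupied → index 2.
Table: [636, 888, 601, 20, -, 931, -]
Lookup 567: h=3, h2=4, probe 3,0,4 → slot 4 empty, not found.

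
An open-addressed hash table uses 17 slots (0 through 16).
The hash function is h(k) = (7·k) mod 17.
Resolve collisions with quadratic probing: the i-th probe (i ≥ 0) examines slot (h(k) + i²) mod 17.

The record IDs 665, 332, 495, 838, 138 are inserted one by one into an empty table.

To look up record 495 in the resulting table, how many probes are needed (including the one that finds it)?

665: h=14 => slot 14
332: h=12 => slot 12
495: h=14, probe 14,15 => slot 15
838: h=1 => slot 1
138: h=14, probe 14,15,1,6 => slot 6
Table: [-, 838, -, -, -, -, 138, -, -, -, -, -, 332, -, 665, 495, -]
Lookup 495: h=14, probe 14,15 → found at 15.

2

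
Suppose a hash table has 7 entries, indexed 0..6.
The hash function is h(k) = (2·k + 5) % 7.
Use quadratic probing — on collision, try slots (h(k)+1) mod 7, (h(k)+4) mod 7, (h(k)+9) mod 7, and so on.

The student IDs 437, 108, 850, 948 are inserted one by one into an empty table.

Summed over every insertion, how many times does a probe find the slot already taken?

6

437 hashes to 4; slot 4 is free -> place at 4.
108 hashes to 4; 4 taken -> place at 5.
850 hashes to 4; 4,5 taken -> place at 1.
948 hashes to 4; 4,5,1 taken -> place at 6.
Table: [_, 850, _, _, 437, 108, 948]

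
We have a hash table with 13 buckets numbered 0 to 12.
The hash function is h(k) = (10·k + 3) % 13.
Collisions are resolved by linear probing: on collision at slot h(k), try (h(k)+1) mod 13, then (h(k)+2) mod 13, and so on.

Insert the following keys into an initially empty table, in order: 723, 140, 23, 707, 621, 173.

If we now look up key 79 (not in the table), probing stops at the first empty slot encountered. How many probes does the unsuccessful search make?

Insert 723: h=5, slot 5 empty -> index 5.
Insert 140: h=12, slot 12 empty -> index 12.
Insert 23: h=12, slot 12 occupied -> index 0.
Insert 707: h=1, slot 1 empty -> index 1.
Insert 621: h=12, slots 12,0,1 occupied -> index 2.
Insert 173: h=4, slot 4 empty -> index 4.
Table: [23, 707, 621, —, 173, 723, —, —, —, —, —, —, 140]
Lookup 79: h=0, probe 0,1,2,3 → slot 3 empty, not found.

4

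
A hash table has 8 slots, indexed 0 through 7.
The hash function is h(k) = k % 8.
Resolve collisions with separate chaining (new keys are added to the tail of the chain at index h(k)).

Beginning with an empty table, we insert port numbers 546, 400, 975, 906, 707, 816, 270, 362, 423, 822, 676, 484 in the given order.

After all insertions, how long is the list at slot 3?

1

Insert 546: h=2, bucket 2 empty → new chain.
Insert 400: h=0, bucket 0 empty → new chain.
Insert 975: h=7, bucket 7 empty → new chain.
Insert 906: h=2, bucket 2 nonempty → append to chain.
Insert 707: h=3, bucket 3 empty → new chain.
Insert 816: h=0, bucket 0 nonempty → append to chain.
Insert 270: h=6, bucket 6 empty → new chain.
Insert 362: h=2, bucket 2 nonempty → append to chain.
Insert 423: h=7, bucket 7 nonempty → append to chain.
Insert 822: h=6, bucket 6 nonempty → append to chain.
Insert 676: h=4, bucket 4 empty → new chain.
Insert 484: h=4, bucket 4 nonempty → append to chain.
Final buckets:
0: 400 -> 816
1: _
2: 546 -> 906 -> 362
3: 707
4: 676 -> 484
5: _
6: 270 -> 822
7: 975 -> 423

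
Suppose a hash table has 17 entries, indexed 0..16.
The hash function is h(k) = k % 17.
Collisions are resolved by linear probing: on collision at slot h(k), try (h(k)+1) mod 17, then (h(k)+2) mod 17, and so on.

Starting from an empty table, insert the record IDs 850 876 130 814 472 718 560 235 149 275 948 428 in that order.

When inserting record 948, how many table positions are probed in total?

Insert 850: h=0, slot 0 empty → index 0.
Insert 876: h=9, slot 9 empty → index 9.
Insert 130: h=11, slot 11 empty → index 11.
Insert 814: h=15, slot 15 empty → index 15.
Insert 472: h=13, slot 13 empty → index 13.
Insert 718: h=4, slot 4 empty → index 4.
Insert 560: h=16, slot 16 empty → index 16.
Insert 235: h=14, slot 14 empty → index 14.
Insert 149: h=13, slots 13,14,15,16,0 occupied → index 1.
Insert 275: h=3, slot 3 empty → index 3.
Insert 948: h=13, slots 13,14,15,16,0,1 occupied → index 2.
Insert 428: h=3, slots 3,4 occupied → index 5.
Table: [850, 149, 948, 275, 718, 428, -, -, -, 876, -, 130, -, 472, 235, 814, 560]

7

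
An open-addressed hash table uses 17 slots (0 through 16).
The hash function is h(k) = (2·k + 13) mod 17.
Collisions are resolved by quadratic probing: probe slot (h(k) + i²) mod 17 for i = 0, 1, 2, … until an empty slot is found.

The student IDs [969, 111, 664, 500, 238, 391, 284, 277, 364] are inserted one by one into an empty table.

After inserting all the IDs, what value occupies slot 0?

Insert 969: h=13, slot 13 empty -> index 13.
Insert 111: h=14, slot 14 empty -> index 14.
Insert 664: h=15, slot 15 empty -> index 15.
Insert 500: h=10, slot 10 empty -> index 10.
Insert 238: h=13, slots 13,14 occupied -> index 0.
Insert 391: h=13, slots 13,14,0 occupied -> index 5.
Insert 284: h=3, slot 3 empty -> index 3.
Insert 277: h=6, slot 6 empty -> index 6.
Insert 364: h=10, slot 10 occupied -> index 11.
Table: [238, -, -, 284, -, 391, 277, -, -, -, 500, 364, -, 969, 111, 664, -]

238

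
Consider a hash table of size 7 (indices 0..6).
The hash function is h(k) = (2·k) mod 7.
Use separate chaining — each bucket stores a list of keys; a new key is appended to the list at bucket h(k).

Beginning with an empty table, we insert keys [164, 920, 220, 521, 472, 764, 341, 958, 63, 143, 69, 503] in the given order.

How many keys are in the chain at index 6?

6

164 → bucket 6
920 → bucket 6 (collision)
220 → bucket 6 (collision)
521 → bucket 6 (collision)
472 → bucket 6 (collision)
764 → bucket 2
341 → bucket 3
958 → bucket 5
63 → bucket 0
143 → bucket 6 (collision)
69 → bucket 5 (collision)
503 → bucket 5 (collision)
Final buckets:
0: 63
1: -
2: 764
3: 341
4: -
5: 958 -> 69 -> 503
6: 164 -> 920 -> 220 -> 521 -> 472 -> 143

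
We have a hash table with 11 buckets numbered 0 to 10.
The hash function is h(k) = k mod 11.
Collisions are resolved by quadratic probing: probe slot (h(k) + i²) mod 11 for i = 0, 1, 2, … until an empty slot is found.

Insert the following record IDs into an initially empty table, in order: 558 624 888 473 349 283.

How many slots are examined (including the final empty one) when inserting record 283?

5

558 hashes to 8; slot 8 is free → place at 8.
624 hashes to 8; 8 taken → place at 9.
888 hashes to 8; 8,9 taken → place at 1.
473 hashes to 0; slot 0 is free → place at 0.
349 hashes to 8; 8,9,1 taken → place at 6.
283 hashes to 8; 8,9,1,6 taken → place at 2.
Table: [473, 888, 283, ∅, ∅, ∅, 349, ∅, 558, 624, ∅]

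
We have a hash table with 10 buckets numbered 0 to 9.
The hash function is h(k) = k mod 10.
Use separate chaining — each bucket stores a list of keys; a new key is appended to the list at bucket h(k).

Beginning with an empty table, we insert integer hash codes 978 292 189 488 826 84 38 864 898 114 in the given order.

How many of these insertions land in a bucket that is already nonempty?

Insert 978: h=8, bucket 8 empty → new chain.
Insert 292: h=2, bucket 2 empty → new chain.
Insert 189: h=9, bucket 9 empty → new chain.
Insert 488: h=8, bucket 8 nonempty → append to chain.
Insert 826: h=6, bucket 6 empty → new chain.
Insert 84: h=4, bucket 4 empty → new chain.
Insert 38: h=8, bucket 8 nonempty → append to chain.
Insert 864: h=4, bucket 4 nonempty → append to chain.
Insert 898: h=8, bucket 8 nonempty → append to chain.
Insert 114: h=4, bucket 4 nonempty → append to chain.
Final buckets:
0: ∅
1: ∅
2: 292
3: ∅
4: 84 -> 864 -> 114
5: ∅
6: 826
7: ∅
8: 978 -> 488 -> 38 -> 898
9: 189

5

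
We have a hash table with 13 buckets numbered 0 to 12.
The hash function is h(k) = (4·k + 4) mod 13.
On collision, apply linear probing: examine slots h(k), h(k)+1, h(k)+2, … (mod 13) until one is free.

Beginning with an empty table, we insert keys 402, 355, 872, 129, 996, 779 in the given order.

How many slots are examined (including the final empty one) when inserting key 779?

402: h=0 => slot 0
355: h=7 => slot 7
872: h=8 => slot 8
129: h=0, probe 0,1 => slot 1
996: h=10 => slot 10
779: h=0, probe 0,1,2 => slot 2
Table: [402, 129, 779, -, -, -, -, 355, 872, -, 996, -, -]

3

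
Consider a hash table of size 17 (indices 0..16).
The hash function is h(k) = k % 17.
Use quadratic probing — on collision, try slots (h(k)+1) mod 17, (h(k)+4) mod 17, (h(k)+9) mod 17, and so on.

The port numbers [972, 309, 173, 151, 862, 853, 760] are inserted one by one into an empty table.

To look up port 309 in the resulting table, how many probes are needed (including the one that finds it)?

2

972: h=3 => slot 3
309: h=3, probe 3,4 => slot 4
173: h=3, probe 3,4,7 => slot 7
151: h=15 => slot 15
862: h=12 => slot 12
853: h=3, probe 3,4,7,12,2 => slot 2
760: h=12, probe 12,13 => slot 13
Table: [., ., 853, 972, 309, ., ., 173, ., ., ., ., 862, 760, ., 151, .]
Lookup 309: h=3, probe 3,4 → found at 4.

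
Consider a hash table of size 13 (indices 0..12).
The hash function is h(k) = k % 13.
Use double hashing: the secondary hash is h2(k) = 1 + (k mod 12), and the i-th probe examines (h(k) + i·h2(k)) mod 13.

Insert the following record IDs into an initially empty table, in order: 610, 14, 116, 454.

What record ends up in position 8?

Insert 610: h=12, slot 12 empty → index 12.
Insert 14: h=1, slot 1 empty → index 1.
Insert 116: h=12, h2=9, slot 12 occupied → index 8.
Insert 454: h=12, h2=11, slot 12 occupied → index 10.
Table: [∅, 14, ∅, ∅, ∅, ∅, ∅, ∅, 116, ∅, 454, ∅, 610]

116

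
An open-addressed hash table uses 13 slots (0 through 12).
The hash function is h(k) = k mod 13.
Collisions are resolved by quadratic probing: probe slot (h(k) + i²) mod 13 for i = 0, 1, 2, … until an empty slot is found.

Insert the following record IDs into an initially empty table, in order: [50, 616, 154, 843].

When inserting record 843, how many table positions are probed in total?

3

50 hashes to 11; slot 11 is free → place at 11.
616 hashes to 5; slot 5 is free → place at 5.
154 hashes to 11; 11 taken → place at 12.
843 hashes to 11; 11,12 taken → place at 2.
Table: [—, —, 843, —, —, 616, —, —, —, —, —, 50, 154]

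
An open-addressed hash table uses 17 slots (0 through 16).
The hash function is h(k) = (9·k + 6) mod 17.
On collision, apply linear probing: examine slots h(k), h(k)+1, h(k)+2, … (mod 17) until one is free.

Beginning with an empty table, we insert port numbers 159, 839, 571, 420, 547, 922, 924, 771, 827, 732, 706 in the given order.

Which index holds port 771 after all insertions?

Insert 159: h=9, slot 9 empty → index 9.
Insert 839: h=9, slot 9 occupied → index 10.
Insert 571: h=11, slot 11 empty → index 11.
Insert 420: h=12, slot 12 empty → index 12.
Insert 547: h=16, slot 16 empty → index 16.
Insert 922: h=8, slot 8 empty → index 8.
Insert 924: h=9, slots 9,10,11,12 occupied → index 13.
Insert 771: h=9, slots 9,10,11,12,13 occupied → index 14.
Insert 827: h=3, slot 3 empty → index 3.
Insert 732: h=15, slot 15 empty → index 15.
Insert 706: h=2, slot 2 empty → index 2.
Table: [—, —, 706, 827, —, —, —, —, 922, 159, 839, 571, 420, 924, 771, 732, 547]

14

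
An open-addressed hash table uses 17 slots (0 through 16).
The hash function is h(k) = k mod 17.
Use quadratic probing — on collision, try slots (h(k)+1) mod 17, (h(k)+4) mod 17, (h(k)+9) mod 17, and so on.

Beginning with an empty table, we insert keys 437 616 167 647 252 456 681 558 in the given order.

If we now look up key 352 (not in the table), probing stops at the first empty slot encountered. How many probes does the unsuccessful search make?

Insert 437: h=12, slot 12 empty => index 12.
Insert 616: h=4, slot 4 empty => index 4.
Insert 167: h=14, slot 14 empty => index 14.
Insert 647: h=1, slot 1 empty => index 1.
Insert 252: h=14, slot 14 occupied => index 15.
Insert 456: h=14, slots 14,15,1 occupied => index 6.
Insert 681: h=1, slot 1 occupied => index 2.
Insert 558: h=14, slots 14,15,1,6 occupied => index 13.
Table: [., 647, 681, ., 616, ., 456, ., ., ., ., ., 437, 558, 167, 252, .]
Lookup 352: h=12, probe 12,13,16 → slot 16 empty, not found.

3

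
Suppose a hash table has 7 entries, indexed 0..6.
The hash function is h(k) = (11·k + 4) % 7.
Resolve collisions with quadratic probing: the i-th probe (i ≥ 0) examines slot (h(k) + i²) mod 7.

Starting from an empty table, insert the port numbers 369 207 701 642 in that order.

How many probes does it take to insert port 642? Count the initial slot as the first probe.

Insert 369: h=3, slot 3 empty => index 3.
Insert 207: h=6, slot 6 empty => index 6.
Insert 701: h=1, slot 1 empty => index 1.
Insert 642: h=3, slot 3 occupied => index 4.
Table: [—, 701, —, 369, 642, —, 207]

2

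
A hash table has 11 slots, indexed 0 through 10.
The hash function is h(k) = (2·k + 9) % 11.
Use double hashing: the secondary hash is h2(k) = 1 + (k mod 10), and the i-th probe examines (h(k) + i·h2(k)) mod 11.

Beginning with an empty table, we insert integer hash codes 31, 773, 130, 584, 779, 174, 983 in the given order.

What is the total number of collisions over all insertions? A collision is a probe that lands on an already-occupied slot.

31: h=5 -> slot 5
773: h=4 -> slot 4
130: h=5, h2=1, probe 5,6 -> slot 6
584: h=0 -> slot 0
779: h=5, h2=10, probe 5,4,3 -> slot 3
174: h=5, h2=5, probe 5,10 -> slot 10
983: h=6, h2=4, probe 6,10,3,7 -> slot 7
Table: [584, ∅, ∅, 779, 773, 31, 130, 983, ∅, ∅, 174]

7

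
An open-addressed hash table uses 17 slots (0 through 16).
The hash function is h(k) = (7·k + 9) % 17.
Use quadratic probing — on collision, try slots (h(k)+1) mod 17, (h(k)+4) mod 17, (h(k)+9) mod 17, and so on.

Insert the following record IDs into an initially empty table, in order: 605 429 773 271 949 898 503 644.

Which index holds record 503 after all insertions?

605 hashes to 11; slot 11 is free => place at 11.
429 hashes to 3; slot 3 is free => place at 3.
773 hashes to 14; slot 14 is free => place at 14.
271 hashes to 2; slot 2 is free => place at 2.
949 hashes to 5; slot 5 is free => place at 5.
898 hashes to 5; 5 taken => place at 6.
503 hashes to 11; 11 taken => place at 12.
644 hashes to 12; 12 taken => place at 13.
Table: [∅, ∅, 271, 429, ∅, 949, 898, ∅, ∅, ∅, ∅, 605, 503, 644, 773, ∅, ∅]

12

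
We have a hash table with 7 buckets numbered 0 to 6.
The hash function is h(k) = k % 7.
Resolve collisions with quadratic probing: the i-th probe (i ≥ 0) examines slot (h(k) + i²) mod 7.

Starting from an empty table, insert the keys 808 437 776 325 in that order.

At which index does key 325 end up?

0

808: h=3 -> slot 3
437: h=3, probe 3,4 -> slot 4
776: h=6 -> slot 6
325: h=3, probe 3,4,0 -> slot 0
Table: [325, ∅, ∅, 808, 437, ∅, 776]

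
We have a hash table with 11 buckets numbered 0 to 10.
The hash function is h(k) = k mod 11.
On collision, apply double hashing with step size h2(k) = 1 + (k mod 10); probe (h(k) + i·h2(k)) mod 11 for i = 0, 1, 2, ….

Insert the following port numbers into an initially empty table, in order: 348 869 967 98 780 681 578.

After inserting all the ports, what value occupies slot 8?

348: h=7 => slot 7
869: h=0 => slot 0
967: h=10 => slot 10
98: h=10, h2=9, probe 10,8 => slot 8
780: h=10, h2=1, probe 10,0,1 => slot 1
681: h=10, h2=2, probe 10,1,3 => slot 3
578: h=6 => slot 6
Table: [869, 780, ., 681, ., ., 578, 348, 98, ., 967]

98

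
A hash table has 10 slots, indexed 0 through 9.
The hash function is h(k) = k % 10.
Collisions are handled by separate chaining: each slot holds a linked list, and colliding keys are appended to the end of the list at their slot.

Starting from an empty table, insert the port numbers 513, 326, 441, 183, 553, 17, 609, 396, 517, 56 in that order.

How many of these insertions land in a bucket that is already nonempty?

Insert 513: h=3, bucket 3 empty -> new chain.
Insert 326: h=6, bucket 6 empty -> new chain.
Insert 441: h=1, bucket 1 empty -> new chain.
Insert 183: h=3, bucket 3 nonempty -> append to chain.
Insert 553: h=3, bucket 3 nonempty -> append to chain.
Insert 17: h=7, bucket 7 empty -> new chain.
Insert 609: h=9, bucket 9 empty -> new chain.
Insert 396: h=6, bucket 6 nonempty -> append to chain.
Insert 517: h=7, bucket 7 nonempty -> append to chain.
Insert 56: h=6, bucket 6 nonempty -> append to chain.
Final buckets:
0: —
1: 441
2: —
3: 513 -> 183 -> 553
4: —
5: —
6: 326 -> 396 -> 56
7: 17 -> 517
8: —
9: 609

5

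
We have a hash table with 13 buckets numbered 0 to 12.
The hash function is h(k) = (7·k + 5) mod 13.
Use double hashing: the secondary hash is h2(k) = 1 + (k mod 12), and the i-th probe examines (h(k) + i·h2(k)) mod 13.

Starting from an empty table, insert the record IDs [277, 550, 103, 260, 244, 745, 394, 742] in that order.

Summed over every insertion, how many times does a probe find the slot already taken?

277 hashes to 7; slot 7 is free -> place at 7.
550 hashes to 7, h2=11; 7 taken -> place at 5.
103 hashes to 11; slot 11 is free -> place at 11.
260 hashes to 5, h2=9; 5 taken -> place at 1.
244 hashes to 10; slot 10 is free -> place at 10.
745 hashes to 7, h2=2; 7 taken -> place at 9.
394 hashes to 7, h2=11; 7,5 taken -> place at 3.
742 hashes to 12; slot 12 is free -> place at 12.
Table: [_, 260, _, 394, _, 550, _, 277, _, 745, 244, 103, 742]

5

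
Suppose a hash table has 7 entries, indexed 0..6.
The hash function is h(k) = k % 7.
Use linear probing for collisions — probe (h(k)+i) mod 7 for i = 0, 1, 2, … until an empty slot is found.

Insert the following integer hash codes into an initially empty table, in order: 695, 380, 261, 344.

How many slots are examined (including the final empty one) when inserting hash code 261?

695: h=2 => slot 2
380: h=2, probe 2,3 => slot 3
261: h=2, probe 2,3,4 => slot 4
344: h=1 => slot 1
Table: [—, 344, 695, 380, 261, —, —]

3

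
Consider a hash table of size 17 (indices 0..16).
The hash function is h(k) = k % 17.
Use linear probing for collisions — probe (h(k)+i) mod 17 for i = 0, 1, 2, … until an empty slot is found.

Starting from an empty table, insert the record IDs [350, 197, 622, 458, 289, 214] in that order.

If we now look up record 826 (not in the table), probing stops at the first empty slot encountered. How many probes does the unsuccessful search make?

350: h=10 → slot 10
197: h=10, probe 10,11 → slot 11
622: h=10, probe 10,11,12 → slot 12
458: h=16 → slot 16
289: h=0 → slot 0
214: h=10, probe 10,11,12,13 → slot 13
Table: [289, _, _, _, _, _, _, _, _, _, 350, 197, 622, 214, _, _, 458]
Lookup 826: h=10, probe 10,11,12,13,14 → slot 14 empty, not found.

5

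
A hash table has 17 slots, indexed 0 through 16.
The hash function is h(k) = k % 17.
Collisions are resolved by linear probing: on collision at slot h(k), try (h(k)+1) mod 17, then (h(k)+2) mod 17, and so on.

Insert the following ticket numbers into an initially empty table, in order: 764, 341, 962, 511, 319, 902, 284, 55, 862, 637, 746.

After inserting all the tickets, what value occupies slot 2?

511

764 hashes to 16; slot 16 is free -> place at 16.
341 hashes to 1; slot 1 is free -> place at 1.
962 hashes to 10; slot 10 is free -> place at 10.
511 hashes to 1; 1 taken -> place at 2.
319 hashes to 13; slot 13 is free -> place at 13.
902 hashes to 1; 1,2 taken -> place at 3.
284 hashes to 12; slot 12 is free -> place at 12.
55 hashes to 4; slot 4 is free -> place at 4.
862 hashes to 12; 12,13 taken -> place at 14.
637 hashes to 8; slot 8 is free -> place at 8.
746 hashes to 15; slot 15 is free -> place at 15.
Table: [∅, 341, 511, 902, 55, ∅, ∅, ∅, 637, ∅, 962, ∅, 284, 319, 862, 746, 764]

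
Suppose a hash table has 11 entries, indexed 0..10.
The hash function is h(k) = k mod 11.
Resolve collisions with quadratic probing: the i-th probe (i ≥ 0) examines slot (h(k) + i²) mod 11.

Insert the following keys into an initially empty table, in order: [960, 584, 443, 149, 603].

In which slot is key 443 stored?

4

960: h=3 → slot 3
584: h=1 → slot 1
443: h=3, probe 3,4 → slot 4
149: h=6 → slot 6
603: h=9 → slot 9
Table: [-, 584, -, 960, 443, -, 149, -, -, 603, -]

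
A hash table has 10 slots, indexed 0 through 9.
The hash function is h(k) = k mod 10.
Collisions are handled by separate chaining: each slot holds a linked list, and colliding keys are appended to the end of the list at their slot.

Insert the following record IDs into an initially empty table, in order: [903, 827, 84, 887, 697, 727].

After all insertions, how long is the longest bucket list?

Insert 903: h=3, bucket 3 empty -> new chain.
Insert 827: h=7, bucket 7 empty -> new chain.
Insert 84: h=4, bucket 4 empty -> new chain.
Insert 887: h=7, bucket 7 nonempty -> append to chain.
Insert 697: h=7, bucket 7 nonempty -> append to chain.
Insert 727: h=7, bucket 7 nonempty -> append to chain.
Final buckets:
0: —
1: —
2: —
3: 903
4: 84
5: —
6: —
7: 827 -> 887 -> 697 -> 727
8: —
9: —

4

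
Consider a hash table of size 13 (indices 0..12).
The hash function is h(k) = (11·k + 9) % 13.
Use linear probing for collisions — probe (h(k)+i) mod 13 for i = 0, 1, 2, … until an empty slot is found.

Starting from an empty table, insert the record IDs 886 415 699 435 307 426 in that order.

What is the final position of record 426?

886 hashes to 5; slot 5 is free → place at 5.
415 hashes to 11; slot 11 is free → place at 11.
699 hashes to 2; slot 2 is free → place at 2.
435 hashes to 10; slot 10 is free → place at 10.
307 hashes to 6; slot 6 is free → place at 6.
426 hashes to 2; 2 taken → place at 3.
Table: [-, -, 699, 426, -, 886, 307, -, -, -, 435, 415, -]

3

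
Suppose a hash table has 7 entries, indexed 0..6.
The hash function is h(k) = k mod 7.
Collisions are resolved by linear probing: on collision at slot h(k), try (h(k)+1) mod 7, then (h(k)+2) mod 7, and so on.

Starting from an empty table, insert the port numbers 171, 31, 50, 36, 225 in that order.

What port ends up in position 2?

36

171: h=3 → slot 3
31: h=3, probe 3,4 → slot 4
50: h=1 → slot 1
36: h=1, probe 1,2 → slot 2
225: h=1, probe 1,2,3,4,5 → slot 5
Table: [-, 50, 36, 171, 31, 225, -]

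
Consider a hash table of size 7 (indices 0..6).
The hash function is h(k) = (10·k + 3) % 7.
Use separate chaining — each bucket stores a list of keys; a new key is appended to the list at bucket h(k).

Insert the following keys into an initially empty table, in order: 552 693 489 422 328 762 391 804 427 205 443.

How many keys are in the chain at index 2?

Insert 552: h=0, bucket 0 empty → new chain.
Insert 693: h=3, bucket 3 empty → new chain.
Insert 489: h=0, bucket 0 nonempty → append to chain.
Insert 422: h=2, bucket 2 empty → new chain.
Insert 328: h=0, bucket 0 nonempty → append to chain.
Insert 762: h=0, bucket 0 nonempty → append to chain.
Insert 391: h=0, bucket 0 nonempty → append to chain.
Insert 804: h=0, bucket 0 nonempty → append to chain.
Insert 427: h=3, bucket 3 nonempty → append to chain.
Insert 205: h=2, bucket 2 nonempty → append to chain.
Insert 443: h=2, bucket 2 nonempty → append to chain.
Final buckets:
0: 552 -> 489 -> 328 -> 762 -> 391 -> 804
1: .
2: 422 -> 205 -> 443
3: 693 -> 427
4: .
5: .
6: .

3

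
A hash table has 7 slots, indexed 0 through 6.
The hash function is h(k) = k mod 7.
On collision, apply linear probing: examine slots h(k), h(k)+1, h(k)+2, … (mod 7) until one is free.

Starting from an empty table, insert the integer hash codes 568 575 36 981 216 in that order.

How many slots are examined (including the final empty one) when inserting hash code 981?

568 hashes to 1; slot 1 is free -> place at 1.
575 hashes to 1; 1 taken -> place at 2.
36 hashes to 1; 1,2 taken -> place at 3.
981 hashes to 1; 1,2,3 taken -> place at 4.
216 hashes to 6; slot 6 is free -> place at 6.
Table: [∅, 568, 575, 36, 981, ∅, 216]

4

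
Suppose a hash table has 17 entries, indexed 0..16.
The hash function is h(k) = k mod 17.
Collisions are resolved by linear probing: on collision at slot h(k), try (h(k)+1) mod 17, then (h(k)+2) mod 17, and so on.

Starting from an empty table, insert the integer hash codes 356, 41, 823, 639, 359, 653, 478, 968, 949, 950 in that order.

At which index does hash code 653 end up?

9

Insert 356: h=16, slot 16 empty → index 16.
Insert 41: h=7, slot 7 empty → index 7.
Insert 823: h=7, slot 7 occupied → index 8.
Insert 639: h=10, slot 10 empty → index 10.
Insert 359: h=2, slot 2 empty → index 2.
Insert 653: h=7, slots 7,8 occupied → index 9.
Insert 478: h=2, slot 2 occupied → index 3.
Insert 968: h=16, slot 16 occupied → index 0.
Insert 949: h=14, slot 14 empty → index 14.
Insert 950: h=15, slot 15 empty → index 15.
Table: [968, ∅, 359, 478, ∅, ∅, ∅, 41, 823, 653, 639, ∅, ∅, ∅, 949, 950, 356]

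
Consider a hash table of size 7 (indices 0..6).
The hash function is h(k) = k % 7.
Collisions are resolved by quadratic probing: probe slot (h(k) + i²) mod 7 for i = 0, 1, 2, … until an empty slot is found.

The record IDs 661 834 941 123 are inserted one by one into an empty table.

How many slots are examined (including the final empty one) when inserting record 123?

2

661 hashes to 3; slot 3 is free → place at 3.
834 hashes to 1; slot 1 is free → place at 1.
941 hashes to 3; 3 taken → place at 4.
123 hashes to 4; 4 taken → place at 5.
Table: [., 834, ., 661, 941, 123, .]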